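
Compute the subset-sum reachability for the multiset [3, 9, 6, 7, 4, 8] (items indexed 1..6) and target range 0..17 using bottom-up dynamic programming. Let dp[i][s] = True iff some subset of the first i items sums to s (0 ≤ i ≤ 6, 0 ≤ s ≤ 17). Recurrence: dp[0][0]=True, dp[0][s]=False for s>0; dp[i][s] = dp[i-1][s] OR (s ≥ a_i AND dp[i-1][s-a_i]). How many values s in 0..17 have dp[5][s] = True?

i\s   0   1   2   3   4   5   6   7   8   9  10  11  12  13  14  15  16  17
  0   T   F   F   F   F   F   F   F   F   F   F   F   F   F   F   F   F   F
  1   T   F   F   T   F   F   F   F   F   F   F   F   F   F   F   F   F   F
  2   T   F   F   T   F   F   F   F   F   T   F   F   T   F   F   F   F   F
  3   T   F   F   T   F   F   T   F   F   T   F   F   T   F   F   T   F   F
  4   T   F   F   T   F   F   T   T   F   T   T   F   T   T   F   T   T   F
  5   T   F   F   T   T   F   T   T   F   T   T   T   T   T   T   T   T   T
  6   T   F   F   T   T   F   T   T   T   T   T   T   T   T   T   T   T   T

14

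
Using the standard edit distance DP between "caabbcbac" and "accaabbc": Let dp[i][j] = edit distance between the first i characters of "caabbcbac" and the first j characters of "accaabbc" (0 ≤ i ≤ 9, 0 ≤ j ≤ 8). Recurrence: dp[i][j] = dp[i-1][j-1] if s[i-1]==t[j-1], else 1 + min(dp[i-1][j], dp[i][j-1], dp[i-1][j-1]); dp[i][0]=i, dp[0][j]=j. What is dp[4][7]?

   ''  a  c  c  a  a  b  b  c
''  0  1  2  3  4  5  6  7  8
 c  1  1  1  2  3  4  5  6  7
 a  2  1  2  2  2  3  4  5  6
 a  3  2  2  3  2  2  3  4  5
 b  4  3  3  3  3  3  2  3  4
 b  5  4  4  4  4  4  3  2  3
 c  6  5  4  4  5  5  4  3  2
 b  7  6  5  5  5  6  5  4  3
 a  8  7  6  6  5  5  6  5  4
 c  9  8  7  6  6  6  6  6  5

3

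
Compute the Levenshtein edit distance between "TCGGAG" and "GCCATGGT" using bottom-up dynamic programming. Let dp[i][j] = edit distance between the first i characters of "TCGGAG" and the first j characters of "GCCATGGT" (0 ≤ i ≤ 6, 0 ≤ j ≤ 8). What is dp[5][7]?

   ''  G  C  C  A  T  G  G  T
''  0  1  2  3  4  5  6  7  8
 T  1  1  2  3  4  4  5  6  7
 C  2  2  1  2  3  4  5  6  7
 G  3  2  2  2  3  4  4  5  6
 G  4  3  3  3  3  4  4  4  5
 A  5  4  4  4  3  4  5  5  5
 G  6  5  5  5  4  4  4  5  6

5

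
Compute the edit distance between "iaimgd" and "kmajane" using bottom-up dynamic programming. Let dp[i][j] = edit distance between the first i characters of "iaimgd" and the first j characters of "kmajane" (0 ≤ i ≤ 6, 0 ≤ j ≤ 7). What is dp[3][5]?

   ''  k  m  a  j  a  n  e
''  0  1  2  3  4  5  6  7
 i  1  1  2  3  4  5  6  7
 a  2  2  2  2  3  4  5  6
 i  3  3  3  3  3  4  5  6
 m  4  4  3  4  4  4  5  6
 g  5  5  4  4  5  5  5  6
 d  6  6  5  5  5  6  6  6

4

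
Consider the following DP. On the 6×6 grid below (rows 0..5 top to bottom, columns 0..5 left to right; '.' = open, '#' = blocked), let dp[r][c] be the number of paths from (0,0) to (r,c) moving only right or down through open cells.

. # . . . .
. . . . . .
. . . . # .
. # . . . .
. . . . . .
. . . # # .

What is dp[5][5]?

r\c   0   1   2   3   4   5
  0   1   0   0   0   0   0
  1   1   1   1   1   1   1
  2   1   2   3   4   0   1
  3   1   0   3   7   7   8
  4   1   1   4  11  18  26
  5   1   2   6   0   0  26

26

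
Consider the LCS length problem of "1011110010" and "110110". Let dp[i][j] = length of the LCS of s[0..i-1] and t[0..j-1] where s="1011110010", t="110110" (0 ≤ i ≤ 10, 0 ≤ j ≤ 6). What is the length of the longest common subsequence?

   ''  1  1  0  1  1  0
''  0  0  0  0  0  0  0
 1  0  1  1  1  1  1  1
 0  0  1  1  2  2  2  2
 1  0  1  2  2  3  3  3
 1  0  1  2  2  3  4  4
 1  0  1  2  2  3  4  4
 1  0  1  2  2  3  4  4
 0  0  1  2  3  3  4  5
 0  0  1  2  3  3  4  5
 1  0  1  2  3  4  4  5
 0  0  1  2  3  4  4  5

5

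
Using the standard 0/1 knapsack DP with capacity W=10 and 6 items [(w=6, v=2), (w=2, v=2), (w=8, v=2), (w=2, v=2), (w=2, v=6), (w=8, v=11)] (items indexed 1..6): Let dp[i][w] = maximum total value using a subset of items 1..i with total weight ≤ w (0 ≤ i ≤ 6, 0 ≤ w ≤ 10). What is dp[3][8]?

i\w   0   1   2   3   4   5   6   7   8   9  10
  0   0   0   0   0   0   0   0   0   0   0   0
  1   0   0   0   0   0   0   2   2   2   2   2
  2   0   0   2   2   2   2   2   2   4   4   4
  3   0   0   2   2   2   2   2   2   4   4   4
  4   0   0   2   2   4   4   4   4   4   4   6
  5   0   0   6   6   8   8  10  10  10  10  10
  6   0   0   6   6   8   8  10  10  11  11  17

4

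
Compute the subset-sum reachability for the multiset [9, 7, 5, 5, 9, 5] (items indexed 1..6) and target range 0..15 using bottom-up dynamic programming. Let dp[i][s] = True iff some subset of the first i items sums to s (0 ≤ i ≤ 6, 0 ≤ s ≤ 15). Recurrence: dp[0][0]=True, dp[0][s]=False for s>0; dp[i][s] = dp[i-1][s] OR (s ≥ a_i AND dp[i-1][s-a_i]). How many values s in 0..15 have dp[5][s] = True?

i\s   0   1   2   3   4   5   6   7   8   9  10  11  12  13  14  15
  0   T   F   F   F   F   F   F   F   F   F   F   F   F   F   F   F
  1   T   F   F   F   F   F   F   F   F   T   F   F   F   F   F   F
  2   T   F   F   F   F   F   F   T   F   T   F   F   F   F   F   F
  3   T   F   F   F   F   T   F   T   F   T   F   F   T   F   T   F
  4   T   F   F   F   F   T   F   T   F   T   T   F   T   F   T   F
  5   T   F   F   F   F   T   F   T   F   T   T   F   T   F   T   F
  6   T   F   F   F   F   T   F   T   F   T   T   F   T   F   T   T

7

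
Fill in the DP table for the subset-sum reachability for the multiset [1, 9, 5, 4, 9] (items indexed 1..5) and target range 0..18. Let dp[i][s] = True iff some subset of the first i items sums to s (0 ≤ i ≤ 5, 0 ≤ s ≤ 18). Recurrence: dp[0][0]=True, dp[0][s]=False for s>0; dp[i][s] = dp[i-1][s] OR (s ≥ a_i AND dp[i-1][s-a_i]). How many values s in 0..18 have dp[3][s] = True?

8

i\s   0   1   2   3   4   5   6   7   8   9  10  11  12  13  14  15  16  17  18
  0   T   F   F   F   F   F   F   F   F   F   F   F   F   F   F   F   F   F   F
  1   T   T   F   F   F   F   F   F   F   F   F   F   F   F   F   F   F   F   F
  2   T   T   F   F   F   F   F   F   F   T   T   F   F   F   F   F   F   F   F
  3   T   T   F   F   F   T   T   F   F   T   T   F   F   F   T   T   F   F   F
  4   T   T   F   F   T   T   T   F   F   T   T   F   F   T   T   T   F   F   T
  5   T   T   F   F   T   T   T   F   F   T   T   F   F   T   T   T   F   F   T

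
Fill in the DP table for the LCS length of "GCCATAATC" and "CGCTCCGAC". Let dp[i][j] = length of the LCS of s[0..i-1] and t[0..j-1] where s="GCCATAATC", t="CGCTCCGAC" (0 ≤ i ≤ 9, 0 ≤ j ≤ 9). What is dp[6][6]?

   ''  C  G  C  T  C  C  G  A  C
''  0  0  0  0  0  0  0  0  0  0
 G  0  0  1  1  1  1  1  1  1  1
 C  0  1  1  2  2  2  2  2  2  2
 C  0  1  1  2  2  3  3  3  3  3
 A  0  1  1  2  2  3  3  3  4  4
 T  0  1  1  2  3  3  3  3  4  4
 A  0  1  1  2  3  3  3  3  4  4
 A  0  1  1  2  3  3  3  3  4  4
 T  0  1  1  2  3  3  3  3  4  4
 C  0  1  1  2  3  4  4  4  4  5

3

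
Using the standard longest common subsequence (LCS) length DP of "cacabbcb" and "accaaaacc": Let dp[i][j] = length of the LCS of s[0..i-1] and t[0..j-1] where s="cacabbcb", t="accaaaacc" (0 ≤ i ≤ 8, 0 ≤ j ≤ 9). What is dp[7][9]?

   ''  a  c  c  a  a  a  a  c  c
''  0  0  0  0  0  0  0  0  0  0
 c  0  0  1  1  1  1  1  1  1  1
 a  0  1  1  1  2  2  2  2  2  2
 c  0  1  2  2  2  2  2  2  3  3
 a  0  1  2  2  3  3  3  3  3  3
 b  0  1  2  2  3  3  3  3  3  3
 b  0  1  2  2  3  3  3  3  3  3
 c  0  1  2  3  3  3  3  3  4  4
 b  0  1  2  3  3  3  3  3  4  4

4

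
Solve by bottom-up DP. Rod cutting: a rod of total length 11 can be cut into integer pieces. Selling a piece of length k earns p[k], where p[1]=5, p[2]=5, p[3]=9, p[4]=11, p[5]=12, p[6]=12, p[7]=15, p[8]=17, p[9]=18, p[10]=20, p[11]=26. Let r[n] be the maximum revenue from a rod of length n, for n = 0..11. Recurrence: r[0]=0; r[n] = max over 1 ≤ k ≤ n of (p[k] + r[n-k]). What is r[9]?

45

   n    0    1    2    3    4    5    6    7    8    9   10   11
r[n]    0    5   10   15   20   25   30   35   40   45   50   55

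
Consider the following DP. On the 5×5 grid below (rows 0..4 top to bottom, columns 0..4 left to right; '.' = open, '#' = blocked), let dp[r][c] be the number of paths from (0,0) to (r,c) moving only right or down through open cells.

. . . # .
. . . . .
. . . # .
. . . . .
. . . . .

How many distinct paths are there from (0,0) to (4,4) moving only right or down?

r\c   0   1   2   3   4
  0   1   1   1   0   0
  1   1   2   3   3   3
  2   1   3   6   0   3
  3   1   4  10  10  13
  4   1   5  15  25  38

38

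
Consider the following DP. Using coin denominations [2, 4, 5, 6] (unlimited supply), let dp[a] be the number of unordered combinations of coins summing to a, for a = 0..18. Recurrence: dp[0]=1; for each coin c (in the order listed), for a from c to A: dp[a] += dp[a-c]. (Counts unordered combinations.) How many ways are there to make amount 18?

after  coin     0     1     2     3     4     5     6     7     8     9    10    11    12    13    14    15    16    17    18
          2     1     0     1     0     1     0     1     0     1     0     1     0     1     0     1     0     1     0     1
          4     1     0     1     0     2     0     2     0     3     0     3     0     4     0     4     0     5     0     5
          5     1     0     1     0     2     1     2     1     3     2     4     2     5     3     6     4     7     5     8
          6     1     0     1     0     2     1     3     1     4     2     6     3     8     4    10     6    13     8    16

16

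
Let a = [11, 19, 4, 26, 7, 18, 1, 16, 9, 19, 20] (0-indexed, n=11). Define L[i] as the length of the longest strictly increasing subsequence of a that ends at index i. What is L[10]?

   i    0    1    2    3    4    5    6    7    8    9   10
a[i]   11   19    4   26    7   18    1   16    9   19   20
L[i]    1    2    1    3    2    3    1    3    3    4    5

5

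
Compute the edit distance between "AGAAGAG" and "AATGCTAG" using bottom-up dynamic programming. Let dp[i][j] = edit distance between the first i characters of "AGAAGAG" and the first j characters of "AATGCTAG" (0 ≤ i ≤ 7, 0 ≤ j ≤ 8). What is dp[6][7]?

4

   ''  A  A  T  G  C  T  A  G
''  0  1  2  3  4  5  6  7  8
 A  1  0  1  2  3  4  5  6  7
 G  2  1  1  2  2  3  4  5  6
 A  3  2  1  2  3  3  4  4  5
 A  4  3  2  2  3  4  4  4  5
 G  5  4  3  3  2  3  4  5  4
 A  6  5  4  4  3  3  4  4  5
 G  7  6  5  5  4  4  4  5  4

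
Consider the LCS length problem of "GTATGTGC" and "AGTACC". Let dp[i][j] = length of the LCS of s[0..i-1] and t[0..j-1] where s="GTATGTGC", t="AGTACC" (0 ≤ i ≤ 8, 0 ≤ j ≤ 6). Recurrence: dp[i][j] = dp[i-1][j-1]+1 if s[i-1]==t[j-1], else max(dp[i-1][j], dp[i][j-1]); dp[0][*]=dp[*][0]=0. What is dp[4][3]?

2

   ''  A  G  T  A  C  C
''  0  0  0  0  0  0  0
 G  0  0  1  1  1  1  1
 T  0  0  1  2  2  2  2
 A  0  1  1  2  3  3  3
 T  0  1  1  2  3  3  3
 G  0  1  2  2  3  3  3
 T  0  1  2  3  3  3  3
 G  0  1  2  3  3  3  3
 C  0  1  2  3  3  4  4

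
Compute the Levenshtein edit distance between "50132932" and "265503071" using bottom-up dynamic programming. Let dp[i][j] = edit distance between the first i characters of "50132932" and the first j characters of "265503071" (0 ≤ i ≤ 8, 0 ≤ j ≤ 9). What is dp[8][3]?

7

   ''  2  6  5  5  0  3  0  7  1
''  0  1  2  3  4  5  6  7  8  9
 5  1  1  2  2  3  4  5  6  7  8
 0  2  2  2  3  3  3  4  5  6  7
 1  3  3  3  3  4  4  4  5  6  6
 3  4  4  4  4  4  5  4  5  6  7
 2  5  4  5  5  5  5  5  5  6  7
 9  6  5  5  6  6  6  6  6  6  7
 3  7  6  6  6  7  7  6  7  7  7
 2  8  7  7  7  7  8  7  7  8  8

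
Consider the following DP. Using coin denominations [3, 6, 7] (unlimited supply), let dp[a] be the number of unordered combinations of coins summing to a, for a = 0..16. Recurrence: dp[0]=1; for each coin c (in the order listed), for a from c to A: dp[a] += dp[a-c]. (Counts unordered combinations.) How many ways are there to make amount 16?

after  coin     0     1     2     3     4     5     6     7     8     9    10    11    12    13    14    15    16
          3     1     0     0     1     0     0     1     0     0     1     0     0     1     0     0     1     0
          6     1     0     0     1     0     0     2     0     0     2     0     0     3     0     0     3     0
          7     1     0     0     1     0     0     2     1     0     2     1     0     3     2     1     3     2

2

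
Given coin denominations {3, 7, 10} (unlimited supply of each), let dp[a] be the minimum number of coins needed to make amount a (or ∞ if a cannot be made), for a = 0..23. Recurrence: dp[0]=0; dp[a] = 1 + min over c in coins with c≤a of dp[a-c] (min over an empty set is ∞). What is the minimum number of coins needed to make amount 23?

 a  0  1  2  3  4  5  6  7  8  9 10 11 12 13 14 15 16 17 18 19 20 21 22 23
dp  0  -  -  1  -  -  2  1  -  3  1  -  4  2  2  5  3  2  6  4  2  3  5  3
(- denotes ∞ / unreachable)

3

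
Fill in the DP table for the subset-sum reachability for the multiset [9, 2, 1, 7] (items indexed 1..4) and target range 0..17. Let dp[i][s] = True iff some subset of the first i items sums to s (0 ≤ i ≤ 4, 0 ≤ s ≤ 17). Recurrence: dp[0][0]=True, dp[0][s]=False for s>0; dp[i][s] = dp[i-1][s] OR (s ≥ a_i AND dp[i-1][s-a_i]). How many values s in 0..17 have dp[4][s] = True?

12

i\s   0   1   2   3   4   5   6   7   8   9  10  11  12  13  14  15  16  17
  0   T   F   F   F   F   F   F   F   F   F   F   F   F   F   F   F   F   F
  1   T   F   F   F   F   F   F   F   F   T   F   F   F   F   F   F   F   F
  2   T   F   T   F   F   F   F   F   F   T   F   T   F   F   F   F   F   F
  3   T   T   T   T   F   F   F   F   F   T   T   T   T   F   F   F   F   F
  4   T   T   T   T   F   F   F   T   T   T   T   T   T   F   F   F   T   T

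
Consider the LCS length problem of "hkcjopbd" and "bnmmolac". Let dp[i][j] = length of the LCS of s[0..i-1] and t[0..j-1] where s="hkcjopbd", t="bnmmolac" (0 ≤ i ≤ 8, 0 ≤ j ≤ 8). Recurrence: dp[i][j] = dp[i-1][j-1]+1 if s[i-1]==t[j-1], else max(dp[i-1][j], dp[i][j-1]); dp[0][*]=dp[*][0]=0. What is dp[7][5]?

   ''  b  n  m  m  o  l  a  c
''  0  0  0  0  0  0  0  0  0
 h  0  0  0  0  0  0  0  0  0
 k  0  0  0  0  0  0  0  0  0
 c  0  0  0  0  0  0  0  0  1
 j  0  0  0  0  0  0  0  0  1
 o  0  0  0  0  0  1  1  1  1
 p  0  0  0  0  0  1  1  1  1
 b  0  1  1  1  1  1  1  1  1
 d  0  1  1  1  1  1  1  1  1

1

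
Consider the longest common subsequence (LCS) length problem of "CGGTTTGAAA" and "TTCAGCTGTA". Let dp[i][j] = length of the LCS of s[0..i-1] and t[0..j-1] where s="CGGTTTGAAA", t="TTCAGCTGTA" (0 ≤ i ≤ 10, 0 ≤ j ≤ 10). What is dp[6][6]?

2

   ''  T  T  C  A  G  C  T  G  T  A
''  0  0  0  0  0  0  0  0  0  0  0
 C  0  0  0  1  1  1  1  1  1  1  1
 G  0  0  0  1  1  2  2  2  2  2  2
 G  0  0  0  1  1  2  2  2  3  3  3
 T  0  1  1  1  1  2  2  3  3  4  4
 T  0  1  2  2  2  2  2  3  3  4  4
 T  0  1  2  2  2  2  2  3  3  4  4
 G  0  1  2  2  2  3  3  3  4  4  4
 A  0  1  2  2  3  3  3  3  4  4  5
 A  0  1  2  2  3  3  3  3  4  4  5
 A  0  1  2  2  3  3  3  3  4  4  5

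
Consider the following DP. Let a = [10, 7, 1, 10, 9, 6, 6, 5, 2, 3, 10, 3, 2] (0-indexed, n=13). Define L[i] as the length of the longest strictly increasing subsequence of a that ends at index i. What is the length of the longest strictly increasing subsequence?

   i    0    1    2    3    4    5    6    7    8    9   10   11   12
a[i]   10    7    1   10    9    6    6    5    2    3   10    3    2
L[i]    1    1    1    2    2    2    2    2    2    3    4    3    2

4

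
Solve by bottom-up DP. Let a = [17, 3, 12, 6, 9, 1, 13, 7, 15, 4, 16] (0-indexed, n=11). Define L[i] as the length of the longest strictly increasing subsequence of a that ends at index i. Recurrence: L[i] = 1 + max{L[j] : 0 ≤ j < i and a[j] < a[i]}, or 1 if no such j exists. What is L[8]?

   i    0    1    2    3    4    5    6    7    8    9   10
a[i]   17    3   12    6    9    1   13    7   15    4   16
L[i]    1    1    2    2    3    1    4    3    5    2    6

5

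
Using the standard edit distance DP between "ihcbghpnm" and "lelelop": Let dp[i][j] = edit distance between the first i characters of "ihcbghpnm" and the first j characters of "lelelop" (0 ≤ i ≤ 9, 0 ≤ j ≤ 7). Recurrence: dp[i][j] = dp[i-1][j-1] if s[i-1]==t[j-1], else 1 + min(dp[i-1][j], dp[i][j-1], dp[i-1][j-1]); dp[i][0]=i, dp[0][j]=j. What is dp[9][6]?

   ''  l  e  l  e  l  o  p
''  0  1  2  3  4  5  6  7
 i  1  1  2  3  4  5  6  7
 h  2  2  2  3  4  5  6  7
 c  3  3  3  3  4  5  6  7
 b  4  4  4  4  4  5  6  7
 g  5  5  5  5  5  5  6  7
 h  6  6  6  6  6  6  6  7
 p  7  7  7  7  7  7  7  6
 n  8  8  8  8  8  8  8  7
 m  9  9  9  9  9  9  9  8

9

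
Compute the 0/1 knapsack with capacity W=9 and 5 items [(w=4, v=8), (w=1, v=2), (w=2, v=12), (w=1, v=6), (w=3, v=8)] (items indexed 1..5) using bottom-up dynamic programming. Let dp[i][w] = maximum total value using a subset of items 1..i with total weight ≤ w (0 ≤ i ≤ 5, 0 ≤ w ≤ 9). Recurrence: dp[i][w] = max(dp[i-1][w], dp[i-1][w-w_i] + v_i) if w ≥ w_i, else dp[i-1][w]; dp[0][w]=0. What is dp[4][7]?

26

i\w   0   1   2   3   4   5   6   7   8   9
  0   0   0   0   0   0   0   0   0   0   0
  1   0   0   0   0   8   8   8   8   8   8
  2   0   2   2   2   8  10  10  10  10  10
  3   0   2  12  14  14  14  20  22  22  22
  4   0   6  12  18  20  20  20  26  28  28
  5   0   6  12  18  20  20  26  28  28  28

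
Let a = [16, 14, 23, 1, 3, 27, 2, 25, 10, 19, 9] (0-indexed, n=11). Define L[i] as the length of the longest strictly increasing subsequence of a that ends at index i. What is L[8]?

3

   i    0    1    2    3    4    5    6    7    8    9   10
a[i]   16   14   23    1    3   27    2   25   10   19    9
L[i]    1    1    2    1    2    3    2    3    3    4    3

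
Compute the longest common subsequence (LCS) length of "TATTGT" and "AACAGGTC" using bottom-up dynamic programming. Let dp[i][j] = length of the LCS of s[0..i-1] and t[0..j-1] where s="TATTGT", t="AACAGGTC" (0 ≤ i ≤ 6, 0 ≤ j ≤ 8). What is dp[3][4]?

1

   ''  A  A  C  A  G  G  T  C
''  0  0  0  0  0  0  0  0  0
 T  0  0  0  0  0  0  0  1  1
 A  0  1  1  1  1  1  1  1  1
 T  0  1  1  1  1  1  1  2  2
 T  0  1  1  1  1  1  1  2  2
 G  0  1  1  1  1  2  2  2  2
 T  0  1  1  1  1  2  2  3  3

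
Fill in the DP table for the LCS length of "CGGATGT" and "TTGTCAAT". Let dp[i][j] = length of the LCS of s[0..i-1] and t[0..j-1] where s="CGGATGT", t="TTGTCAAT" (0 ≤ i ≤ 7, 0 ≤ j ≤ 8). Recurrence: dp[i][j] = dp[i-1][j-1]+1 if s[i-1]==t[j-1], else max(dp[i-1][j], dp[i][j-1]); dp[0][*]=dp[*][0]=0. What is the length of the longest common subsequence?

   ''  T  T  G  T  C  A  A  T
''  0  0  0  0  0  0  0  0  0
 C  0  0  0  0  0  1  1  1  1
 G  0  0  0  1  1  1  1  1  1
 G  0  0  0  1  1  1  1  1  1
 A  0  0  0  1  1  1  2  2  2
 T  0  1  1  1  2  2  2  2  3
 G  0  1  1  2  2  2  2  2  3
 T  0  1  2  2  3  3  3  3  3

3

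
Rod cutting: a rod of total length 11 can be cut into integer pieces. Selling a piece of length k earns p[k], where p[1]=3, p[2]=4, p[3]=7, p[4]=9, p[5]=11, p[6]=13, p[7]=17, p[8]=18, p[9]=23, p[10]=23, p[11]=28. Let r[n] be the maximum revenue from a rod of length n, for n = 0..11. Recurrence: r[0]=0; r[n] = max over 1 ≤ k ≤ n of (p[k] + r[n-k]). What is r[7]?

21

   n    0    1    2    3    4    5    6    7    8    9   10   11
r[n]    0    3    6    9   12   15   18   21   24   27   30   33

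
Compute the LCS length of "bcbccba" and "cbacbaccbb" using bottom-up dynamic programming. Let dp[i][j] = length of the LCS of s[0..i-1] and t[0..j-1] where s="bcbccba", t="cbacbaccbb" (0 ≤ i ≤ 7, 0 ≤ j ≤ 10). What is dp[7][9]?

   ''  c  b  a  c  b  a  c  c  b  b
''  0  0  0  0  0  0  0  0  0  0  0
 b  0  0  1  1  1  1  1  1  1  1  1
 c  0  1  1  1  2  2  2  2  2  2  2
 b  0  1  2  2  2  3  3  3  3  3  3
 c  0  1  2  2  3  3  3  4  4  4  4
 c  0  1  2  2  3  3  3  4  5  5  5
 b  0  1  2  2  3  4  4  4  5  6  6
 a  0  1  2  3  3  4  5  5  5  6  6

6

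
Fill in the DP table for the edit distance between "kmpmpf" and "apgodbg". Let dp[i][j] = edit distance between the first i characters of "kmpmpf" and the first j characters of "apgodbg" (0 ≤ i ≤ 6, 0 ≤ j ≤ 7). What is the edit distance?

   ''  a  p  g  o  d  b  g
''  0  1  2  3  4  5  6  7
 k  1  1  2  3  4  5  6  7
 m  2  2  2  3  4  5  6  7
 p  3  3  2  3  4  5  6  7
 m  4  4  3  3  4  5  6  7
 p  5  5  4  4  4  5  6  7
 f  6  6  5  5  5  5  6  7

7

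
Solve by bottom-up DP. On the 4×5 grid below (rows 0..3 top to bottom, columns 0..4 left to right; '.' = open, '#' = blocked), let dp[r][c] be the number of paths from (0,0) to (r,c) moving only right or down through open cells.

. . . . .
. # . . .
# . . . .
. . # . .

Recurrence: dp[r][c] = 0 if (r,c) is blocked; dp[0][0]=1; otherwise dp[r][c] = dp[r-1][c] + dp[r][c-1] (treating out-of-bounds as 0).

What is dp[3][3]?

3

r\c   0   1   2   3   4
  0   1   1   1   1   1
  1   1   0   1   2   3
  2   0   0   1   3   6
  3   0   0   0   3   9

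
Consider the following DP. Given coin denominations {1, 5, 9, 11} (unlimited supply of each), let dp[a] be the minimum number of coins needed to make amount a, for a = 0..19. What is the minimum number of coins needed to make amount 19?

3

 a  0  1  2  3  4  5  6  7  8  9 10 11 12 13 14 15 16 17 18 19
dp  0  1  2  3  4  1  2  3  4  1  2  1  2  3  2  3  2  3  2  3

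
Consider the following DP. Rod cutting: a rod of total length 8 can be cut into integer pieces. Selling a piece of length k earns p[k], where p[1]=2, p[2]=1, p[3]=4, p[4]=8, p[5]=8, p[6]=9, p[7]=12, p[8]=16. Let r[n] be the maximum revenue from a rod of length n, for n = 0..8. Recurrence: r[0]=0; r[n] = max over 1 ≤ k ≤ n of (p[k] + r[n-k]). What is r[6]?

   n    0    1    2    3    4    5    6    7    8
r[n]    0    2    4    6    8   10   12   14   16

12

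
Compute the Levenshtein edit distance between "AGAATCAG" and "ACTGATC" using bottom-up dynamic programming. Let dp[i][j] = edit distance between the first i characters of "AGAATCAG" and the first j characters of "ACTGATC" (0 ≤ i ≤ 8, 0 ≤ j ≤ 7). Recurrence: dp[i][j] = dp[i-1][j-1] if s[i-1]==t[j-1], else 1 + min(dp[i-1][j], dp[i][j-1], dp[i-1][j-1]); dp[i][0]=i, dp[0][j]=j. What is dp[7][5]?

4

   ''  A  C  T  G  A  T  C
''  0  1  2  3  4  5  6  7
 A  1  0  1  2  3  4  5  6
 G  2  1  1  2  2  3  4  5
 A  3  2  2  2  3  2  3  4
 A  4  3  3  3  3  3  3  4
 T  5  4  4  3  4  4  3  4
 C  6  5  4  4  4  5  4  3
 A  7  6  5  5  5  4  5  4
 G  8  7  6  6  5  5  5  5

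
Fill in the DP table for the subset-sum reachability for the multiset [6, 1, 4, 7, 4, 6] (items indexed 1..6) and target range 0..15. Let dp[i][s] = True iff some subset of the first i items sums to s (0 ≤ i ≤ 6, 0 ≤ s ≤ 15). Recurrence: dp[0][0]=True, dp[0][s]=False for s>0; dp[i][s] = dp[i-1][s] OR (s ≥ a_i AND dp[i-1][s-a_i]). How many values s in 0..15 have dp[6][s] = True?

14

i\s   0   1   2   3   4   5   6   7   8   9  10  11  12  13  14  15
  0   T   F   F   F   F   F   F   F   F   F   F   F   F   F   F   F
  1   T   F   F   F   F   F   T   F   F   F   F   F   F   F   F   F
  2   T   T   F   F   F   F   T   T   F   F   F   F   F   F   F   F
  3   T   T   F   F   T   T   T   T   F   F   T   T   F   F   F   F
  4   T   T   F   F   T   T   T   T   T   F   T   T   T   T   T   F
  5   T   T   F   F   T   T   T   T   T   T   T   T   T   T   T   T
  6   T   T   F   F   T   T   T   T   T   T   T   T   T   T   T   T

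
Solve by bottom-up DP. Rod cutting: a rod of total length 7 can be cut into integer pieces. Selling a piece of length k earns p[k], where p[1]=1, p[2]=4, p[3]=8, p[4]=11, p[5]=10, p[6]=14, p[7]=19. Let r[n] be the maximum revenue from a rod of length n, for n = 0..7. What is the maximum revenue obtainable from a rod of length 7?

19

   n    0    1    2    3    4    5    6    7
r[n]    0    1    4    8   11   12   16   19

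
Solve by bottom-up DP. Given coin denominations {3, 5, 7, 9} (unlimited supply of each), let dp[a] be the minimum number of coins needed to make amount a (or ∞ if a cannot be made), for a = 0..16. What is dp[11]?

3

 a  0  1  2  3  4  5  6  7  8  9 10 11 12 13 14 15 16
dp  0  -  -  1  -  1  2  1  2  1  2  3  2  3  2  3  2
(- denotes ∞ / unreachable)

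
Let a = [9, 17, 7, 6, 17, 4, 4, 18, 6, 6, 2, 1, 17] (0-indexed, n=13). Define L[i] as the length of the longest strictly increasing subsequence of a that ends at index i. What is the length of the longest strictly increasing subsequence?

3

   i    0    1    2    3    4    5    6    7    8    9   10   11   12
a[i]    9   17    7    6   17    4    4   18    6    6    2    1   17
L[i]    1    2    1    1    2    1    1    3    2    2    1    1    3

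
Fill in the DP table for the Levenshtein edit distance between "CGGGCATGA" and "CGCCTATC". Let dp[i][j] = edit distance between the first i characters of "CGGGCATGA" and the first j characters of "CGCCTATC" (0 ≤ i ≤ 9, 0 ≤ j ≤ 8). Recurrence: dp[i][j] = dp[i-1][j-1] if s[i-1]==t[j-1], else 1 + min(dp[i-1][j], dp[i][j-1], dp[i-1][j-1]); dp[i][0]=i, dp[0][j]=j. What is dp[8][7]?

   ''  C  G  C  C  T  A  T  C
''  0  1  2  3  4  5  6  7  8
 C  1  0  1  2  3  4  5  6  7
 G  2  1  0  1  2  3  4  5  6
 G  3  2  1  1  2  3  4  5  6
 G  4  3  2  2  2  3  4  5  6
 C  5  4  3  2  2  3  4  5  5
 A  6  5  4  3  3  3  3  4  5
 T  7  6  5  4  4  3  4  3  4
 G  8  7  6  5  5  4  4  4  4
 A  9  8  7  6  6  5  4  5  5

4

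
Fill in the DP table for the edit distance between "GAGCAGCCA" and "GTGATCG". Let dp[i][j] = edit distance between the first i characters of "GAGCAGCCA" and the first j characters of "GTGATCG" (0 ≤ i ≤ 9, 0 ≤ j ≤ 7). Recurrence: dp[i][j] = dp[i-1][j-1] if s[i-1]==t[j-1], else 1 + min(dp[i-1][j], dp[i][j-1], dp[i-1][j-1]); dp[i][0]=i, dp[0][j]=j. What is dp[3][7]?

   ''  G  T  G  A  T  C  G
''  0  1  2  3  4  5  6  7
 G  1  0  1  2  3  4  5  6
 A  2  1  1  2  2  3  4  5
 G  3  2  2  1  2  3  4  4
 C  4  3  3  2  2  3  3  4
 A  5  4  4  3  2  3  4  4
 G  6  5  5  4  3  3  4  4
 C  7  6  6  5  4  4  3  4
 C  8  7  7  6  5  5  4  4
 A  9  8  8  7  6  6  5  5

4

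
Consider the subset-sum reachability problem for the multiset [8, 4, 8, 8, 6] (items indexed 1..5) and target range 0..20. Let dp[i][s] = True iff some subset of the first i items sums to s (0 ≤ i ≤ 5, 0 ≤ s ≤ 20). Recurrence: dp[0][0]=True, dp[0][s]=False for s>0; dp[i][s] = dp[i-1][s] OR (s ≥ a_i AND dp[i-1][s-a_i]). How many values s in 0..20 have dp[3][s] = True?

6

i\s   0   1   2   3   4   5   6   7   8   9  10  11  12  13  14  15  16  17  18  19  20
  0   T   F   F   F   F   F   F   F   F   F   F   F   F   F   F   F   F   F   F   F   F
  1   T   F   F   F   F   F   F   F   T   F   F   F   F   F   F   F   F   F   F   F   F
  2   T   F   F   F   T   F   F   F   T   F   F   F   T   F   F   F   F   F   F   F   F
  3   T   F   F   F   T   F   F   F   T   F   F   F   T   F   F   F   T   F   F   F   T
  4   T   F   F   F   T   F   F   F   T   F   F   F   T   F   F   F   T   F   F   F   T
  5   T   F   F   F   T   F   T   F   T   F   T   F   T   F   T   F   T   F   T   F   T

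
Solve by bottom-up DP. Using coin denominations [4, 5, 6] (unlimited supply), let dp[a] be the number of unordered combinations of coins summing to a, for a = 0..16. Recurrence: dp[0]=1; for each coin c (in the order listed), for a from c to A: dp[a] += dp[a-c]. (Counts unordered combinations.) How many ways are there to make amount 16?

after  coin     0     1     2     3     4     5     6     7     8     9    10    11    12    13    14    15    16
          4     1     0     0     0     1     0     0     0     1     0     0     0     1     0     0     0     1
          5     1     0     0     0     1     1     0     0     1     1     1     0     1     1     1     1     1
          6     1     0     0     0     1     1     1     0     1     1     2     1     2     1     2     2     3

3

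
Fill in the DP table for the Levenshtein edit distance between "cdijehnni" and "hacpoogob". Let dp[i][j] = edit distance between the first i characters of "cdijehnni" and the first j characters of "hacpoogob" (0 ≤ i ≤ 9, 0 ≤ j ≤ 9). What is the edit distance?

9

   ''  h  a  c  p  o  o  g  o  b
''  0  1  2  3  4  5  6  7  8  9
 c  1  1  2  2  3  4  5  6  7  8
 d  2  2  2  3  3  4  5  6  7  8
 i  3  3  3  3  4  4  5  6  7  8
 j  4  4  4  4  4  5  5  6  7  8
 e  5  5  5  5  5  5  6  6  7  8
 h  6  5  6  6  6  6  6  7  7  8
 n  7  6  6  7  7  7  7  7  8  8
 n  8  7  7  7  8  8  8  8  8  9
 i  9  8  8  8  8  9  9  9  9  9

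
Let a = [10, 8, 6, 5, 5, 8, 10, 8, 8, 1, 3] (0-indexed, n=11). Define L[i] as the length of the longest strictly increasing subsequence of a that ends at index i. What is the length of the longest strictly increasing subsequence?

3

   i    0    1    2    3    4    5    6    7    8    9   10
a[i]   10    8    6    5    5    8   10    8    8    1    3
L[i]    1    1    1    1    1    2    3    2    2    1    2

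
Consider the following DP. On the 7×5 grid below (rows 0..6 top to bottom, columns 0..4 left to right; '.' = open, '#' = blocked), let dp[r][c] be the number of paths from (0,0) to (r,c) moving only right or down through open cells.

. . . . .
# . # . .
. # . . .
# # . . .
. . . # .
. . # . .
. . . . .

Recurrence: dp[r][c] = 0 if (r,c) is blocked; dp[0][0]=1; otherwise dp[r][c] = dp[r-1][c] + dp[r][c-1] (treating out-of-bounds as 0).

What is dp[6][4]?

r\c   0   1   2   3   4
  0   1   1   1   1   1
  1   0   1   0   1   2
  2   0   0   0   1   3
  3   0   0   0   1   4
  4   0   0   0   0   4
  5   0   0   0   0   4
  6   0   0   0   0   4

4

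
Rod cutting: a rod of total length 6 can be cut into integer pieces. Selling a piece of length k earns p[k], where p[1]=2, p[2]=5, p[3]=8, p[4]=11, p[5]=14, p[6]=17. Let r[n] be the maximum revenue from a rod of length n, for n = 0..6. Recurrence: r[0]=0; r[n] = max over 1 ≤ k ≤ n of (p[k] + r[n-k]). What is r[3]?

8

   n    0    1    2    3    4    5    6
r[n]    0    2    5    8   11   14   17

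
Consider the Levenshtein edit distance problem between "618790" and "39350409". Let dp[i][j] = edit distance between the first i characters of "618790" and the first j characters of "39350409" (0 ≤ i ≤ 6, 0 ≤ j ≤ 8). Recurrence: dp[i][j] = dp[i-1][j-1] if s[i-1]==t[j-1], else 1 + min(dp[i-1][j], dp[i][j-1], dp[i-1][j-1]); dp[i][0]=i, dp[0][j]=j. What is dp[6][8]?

7

   ''  3  9  3  5  0  4  0  9
''  0  1  2  3  4  5  6  7  8
 6  1  1  2  3  4  5  6  7  8
 1  2  2  2  3  4  5  6  7  8
 8  3  3  3  3  4  5  6  7  8
 7  4  4  4  4  4  5  6  7  8
 9  5  5  4  5  5  5  6  7  7
 0  6  6  5  5  6  5  6  6  7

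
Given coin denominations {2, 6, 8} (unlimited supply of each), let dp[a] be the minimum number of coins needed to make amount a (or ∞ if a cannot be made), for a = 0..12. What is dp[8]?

 a  0  1  2  3  4  5  6  7  8  9 10 11 12
dp  0  -  1  -  2  -  1  -  1  -  2  -  2
(- denotes ∞ / unreachable)

1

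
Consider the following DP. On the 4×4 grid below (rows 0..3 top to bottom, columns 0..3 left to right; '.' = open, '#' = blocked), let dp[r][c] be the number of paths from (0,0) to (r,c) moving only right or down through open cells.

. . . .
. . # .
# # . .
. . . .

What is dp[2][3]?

1

r\c   0   1   2   3
  0   1   1   1   1
  1   1   2   0   1
  2   0   0   0   1
  3   0   0   0   1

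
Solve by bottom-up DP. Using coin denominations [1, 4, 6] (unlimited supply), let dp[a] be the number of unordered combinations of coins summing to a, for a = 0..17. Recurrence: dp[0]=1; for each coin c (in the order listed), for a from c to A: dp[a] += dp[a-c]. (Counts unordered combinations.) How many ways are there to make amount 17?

10

after  coin     0     1     2     3     4     5     6     7     8     9    10    11    12    13    14    15    16    17
          1     1     1     1     1     1     1     1     1     1     1     1     1     1     1     1     1     1     1
          4     1     1     1     1     2     2     2     2     3     3     3     3     4     4     4     4     5     5
          6     1     1     1     1     2     2     3     3     4     4     5     5     7     7     8     8    10    10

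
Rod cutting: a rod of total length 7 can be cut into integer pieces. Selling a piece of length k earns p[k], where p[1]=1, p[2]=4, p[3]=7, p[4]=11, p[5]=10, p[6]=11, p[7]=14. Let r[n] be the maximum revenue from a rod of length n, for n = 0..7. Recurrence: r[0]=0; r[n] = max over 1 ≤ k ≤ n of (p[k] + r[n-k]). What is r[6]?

   n    0    1    2    3    4    5    6    7
r[n]    0    1    4    7   11   12   15   18

15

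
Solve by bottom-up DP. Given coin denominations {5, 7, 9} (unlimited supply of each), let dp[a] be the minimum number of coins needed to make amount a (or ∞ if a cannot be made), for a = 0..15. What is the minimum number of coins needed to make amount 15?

 a  0  1  2  3  4  5  6  7  8  9 10 11 12 13 14 15
dp  0  -  -  -  -  1  -  1  -  1  2  -  2  -  2  3
(- denotes ∞ / unreachable)

3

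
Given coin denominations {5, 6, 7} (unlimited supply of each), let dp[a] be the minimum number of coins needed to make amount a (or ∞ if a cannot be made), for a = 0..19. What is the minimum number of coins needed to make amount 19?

3

 a  0  1  2  3  4  5  6  7  8  9 10 11 12 13 14 15 16 17 18 19
dp  0  -  -  -  -  1  1  1  -  -  2  2  2  2  2  3  3  3  3  3
(- denotes ∞ / unreachable)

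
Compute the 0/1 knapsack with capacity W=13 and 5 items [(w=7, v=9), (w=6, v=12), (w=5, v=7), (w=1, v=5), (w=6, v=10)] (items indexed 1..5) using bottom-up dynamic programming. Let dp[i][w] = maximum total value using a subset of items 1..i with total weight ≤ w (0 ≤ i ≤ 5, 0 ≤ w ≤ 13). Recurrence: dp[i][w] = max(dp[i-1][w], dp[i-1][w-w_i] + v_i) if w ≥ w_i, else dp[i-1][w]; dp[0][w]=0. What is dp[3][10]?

12

i\w   0   1   2   3   4   5   6   7   8   9  10  11  12  13
  0   0   0   0   0   0   0   0   0   0   0   0   0   0   0
  1   0   0   0   0   0   0   0   9   9   9   9   9   9   9
  2   0   0   0   0   0   0  12  12  12  12  12  12  12  21
  3   0   0   0   0   0   7  12  12  12  12  12  19  19  21
  4   0   5   5   5   5   7  12  17  17  17  17  19  24  24
  5   0   5   5   5   5   7  12  17  17  17  17  19  24  27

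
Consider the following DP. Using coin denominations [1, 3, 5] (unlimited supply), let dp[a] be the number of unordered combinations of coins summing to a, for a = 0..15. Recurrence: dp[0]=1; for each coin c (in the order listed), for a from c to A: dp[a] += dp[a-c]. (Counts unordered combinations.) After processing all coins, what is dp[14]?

11

after  coin     0     1     2     3     4     5     6     7     8     9    10    11    12    13    14    15
          1     1     1     1     1     1     1     1     1     1     1     1     1     1     1     1     1
          3     1     1     1     2     2     2     3     3     3     4     4     4     5     5     5     6
          5     1     1     1     2     2     3     4     4     5     6     7     8     9    10    11    13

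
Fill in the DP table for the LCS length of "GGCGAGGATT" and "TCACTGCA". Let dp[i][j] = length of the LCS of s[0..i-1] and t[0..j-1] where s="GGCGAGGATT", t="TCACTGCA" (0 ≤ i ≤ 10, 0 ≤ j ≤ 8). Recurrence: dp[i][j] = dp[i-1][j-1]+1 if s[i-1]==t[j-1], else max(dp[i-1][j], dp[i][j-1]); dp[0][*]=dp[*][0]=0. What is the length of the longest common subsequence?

4

   ''  T  C  A  C  T  G  C  A
''  0  0  0  0  0  0  0  0  0
 G  0  0  0  0  0  0  1  1  1
 G  0  0  0  0  0  0  1  1  1
 C  0  0  1  1  1  1  1  2  2
 G  0  0  1  1  1  1  2  2  2
 A  0  0  1  2  2  2  2  2  3
 G  0  0  1  2  2  2  3  3  3
 G  0  0  1  2  2  2  3  3  3
 A  0  0  1  2  2  2  3  3  4
 T  0  1  1  2  2  3  3  3  4
 T  0  1  1  2  2  3  3  3  4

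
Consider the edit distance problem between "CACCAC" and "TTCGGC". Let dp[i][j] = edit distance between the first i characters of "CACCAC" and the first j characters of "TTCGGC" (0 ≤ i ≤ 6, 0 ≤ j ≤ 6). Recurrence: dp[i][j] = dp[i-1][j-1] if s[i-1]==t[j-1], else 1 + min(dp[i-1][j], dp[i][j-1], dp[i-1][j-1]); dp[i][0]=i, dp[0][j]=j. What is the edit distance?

   ''  T  T  C  G  G  C
''  0  1  2  3  4  5  6
 C  1  1  2  2  3  4  5
 A  2  2  2  3  3  4  5
 C  3  3  3  2  3  4  4
 C  4  4  4  3  3  4  4
 A  5  5  5  4  4  4  5
 C  6  6  6  5  5  5  4

4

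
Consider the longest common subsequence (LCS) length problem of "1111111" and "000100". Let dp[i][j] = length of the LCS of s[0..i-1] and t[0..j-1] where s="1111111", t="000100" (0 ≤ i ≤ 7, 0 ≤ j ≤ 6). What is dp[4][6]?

   ''  0  0  0  1  0  0
''  0  0  0  0  0  0  0
 1  0  0  0  0  1  1  1
 1  0  0  0  0  1  1  1
 1  0  0  0  0  1  1  1
 1  0  0  0  0  1  1  1
 1  0  0  0  0  1  1  1
 1  0  0  0  0  1  1  1
 1  0  0  0  0  1  1  1

1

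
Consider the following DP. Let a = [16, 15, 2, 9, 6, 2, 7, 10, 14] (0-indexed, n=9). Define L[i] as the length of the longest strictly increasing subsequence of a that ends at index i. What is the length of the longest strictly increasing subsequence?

   i    0    1    2    3    4    5    6    7    8
a[i]   16   15    2    9    6    2    7   10   14
L[i]    1    1    1    2    2    1    3    4    5

5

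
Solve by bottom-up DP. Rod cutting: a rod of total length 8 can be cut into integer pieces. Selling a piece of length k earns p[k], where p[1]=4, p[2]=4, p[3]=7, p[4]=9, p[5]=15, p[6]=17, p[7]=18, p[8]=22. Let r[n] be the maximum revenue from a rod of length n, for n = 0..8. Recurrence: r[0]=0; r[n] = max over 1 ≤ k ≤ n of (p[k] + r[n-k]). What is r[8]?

32

   n    0    1    2    3    4    5    6    7    8
r[n]    0    4    8   12   16   20   24   28   32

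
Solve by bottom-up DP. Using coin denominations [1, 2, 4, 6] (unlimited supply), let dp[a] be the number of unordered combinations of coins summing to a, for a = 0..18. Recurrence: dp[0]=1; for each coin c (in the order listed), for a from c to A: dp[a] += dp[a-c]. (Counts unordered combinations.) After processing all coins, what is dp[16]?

after  coin     0     1     2     3     4     5     6     7     8     9    10    11    12    13    14    15    16    17    18
          1     1     1     1     1     1     1     1     1     1     1     1     1     1     1     1     1     1     1     1
          2     1     1     2     2     3     3     4     4     5     5     6     6     7     7     8     8     9     9    10
          4     1     1     2     2     4     4     6     6     9     9    12    12    16    16    20    20    25    25    30
          6     1     1     2     2     4     4     7     7    11    11    16    16    23    23    31    31    41    41    53

41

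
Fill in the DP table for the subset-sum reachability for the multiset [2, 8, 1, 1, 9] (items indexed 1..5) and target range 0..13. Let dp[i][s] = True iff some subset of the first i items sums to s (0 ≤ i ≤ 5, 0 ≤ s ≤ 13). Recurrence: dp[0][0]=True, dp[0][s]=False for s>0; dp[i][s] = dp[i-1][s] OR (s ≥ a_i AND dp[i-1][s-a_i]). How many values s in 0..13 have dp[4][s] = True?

i\s   0   1   2   3   4   5   6   7   8   9  10  11  12  13
  0   T   F   F   F   F   F   F   F   F   F   F   F   F   F
  1   T   F   T   F   F   F   F   F   F   F   F   F   F   F
  2   T   F   T   F   F   F   F   F   T   F   T   F   F   F
  3   T   T   T   T   F   F   F   F   T   T   T   T   F   F
  4   T   T   T   T   T   F   F   F   T   T   T   T   T   F
  5   T   T   T   T   T   F   F   F   T   T   T   T   T   T

10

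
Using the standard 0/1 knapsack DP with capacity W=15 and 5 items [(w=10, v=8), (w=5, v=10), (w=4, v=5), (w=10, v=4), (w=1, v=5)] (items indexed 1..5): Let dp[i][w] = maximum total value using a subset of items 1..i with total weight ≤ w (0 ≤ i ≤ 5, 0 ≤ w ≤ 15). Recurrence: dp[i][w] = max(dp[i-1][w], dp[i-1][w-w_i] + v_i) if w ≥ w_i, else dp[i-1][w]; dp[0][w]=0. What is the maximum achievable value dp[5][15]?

i\w   0   1   2   3   4   5   6   7   8   9  10  11  12  13  14  15
  0   0   0   0   0   0   0   0   0   0   0   0   0   0   0   0   0
  1   0   0   0   0   0   0   0   0   0   0   8   8   8   8   8   8
  2   0   0   0   0   0  10  10  10  10  10  10  10  10  10  10  18
  3   0   0   0   0   5  10  10  10  10  15  15  15  15  15  15  18
  4   0   0   0   0   5  10  10  10  10  15  15  15  15  15  15  18
  5   0   5   5   5   5  10  15  15  15  15  20  20  20  20  20  20

20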